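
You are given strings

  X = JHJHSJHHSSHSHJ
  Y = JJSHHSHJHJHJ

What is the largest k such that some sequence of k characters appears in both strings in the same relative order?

9

One common subsequence of length 9: J [1,1], then J [3,2], then S [5,3], then H [7,4], then H [8,5], then S [9,6], then H [11,9], then H [13,11], then J [14,12]. dp[14][12] = 9 confirms this is the maximum.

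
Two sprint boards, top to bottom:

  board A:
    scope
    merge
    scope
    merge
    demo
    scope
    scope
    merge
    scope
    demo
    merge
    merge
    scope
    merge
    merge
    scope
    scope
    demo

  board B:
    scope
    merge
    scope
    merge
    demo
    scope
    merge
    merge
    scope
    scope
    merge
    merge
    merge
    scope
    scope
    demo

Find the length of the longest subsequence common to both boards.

Taking scope (board A #1, board B #1); then merge (board A #2, board B #2); then scope (board A #3, board B #3); then merge (board A #4, board B #4); then demo (board A #5, board B #5); then scope (board A #6, board B #6); then scope (board A #7, board B #9); then scope (board A #9, board B #10); then merge (board A #12, board B #11); then merge (board A #14, board B #12); then merge (board A #15, board B #13); then scope (board A #16, board B #14); then scope (board A #17, board B #15); then demo (board A #18, board B #16) gives a common subsequence of length 14, and the DP table's final entry dp[18][16] is also 14, so no common subsequence is longer.

14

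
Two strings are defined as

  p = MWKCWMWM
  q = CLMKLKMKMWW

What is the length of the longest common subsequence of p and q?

Pick M at p[1]=q[7], then K at p[3]=q[8], then W at p[5]=q[10], then W at p[7]=q[11]; all 4 characters appear in both, in order. The LCS DP gives dp[8][11] = 4, so this is optimal.

4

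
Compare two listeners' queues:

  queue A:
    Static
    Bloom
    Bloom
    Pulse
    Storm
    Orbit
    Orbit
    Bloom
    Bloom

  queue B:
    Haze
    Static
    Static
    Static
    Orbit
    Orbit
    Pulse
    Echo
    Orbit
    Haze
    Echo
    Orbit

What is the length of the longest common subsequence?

Pick Static (queue A #1, queue B #4), Pulse (queue A #4, queue B #7), Orbit (queue A #6, queue B #9), Orbit (queue A #7, queue B #12); all 4 songs appear in both, in order. Since dp[9][12] = 4, nothing longer is possible.

4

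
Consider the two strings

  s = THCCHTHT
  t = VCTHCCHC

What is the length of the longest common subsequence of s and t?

Match T (s #1, t #3), then H (s #2, t #4), then C (s #3, t #5), then C (s #4, t #6), then H (s #5, t #7) — 5 characters in the same relative order in both. The LCS DP gives dp[8][8] = 5, so this is optimal.

5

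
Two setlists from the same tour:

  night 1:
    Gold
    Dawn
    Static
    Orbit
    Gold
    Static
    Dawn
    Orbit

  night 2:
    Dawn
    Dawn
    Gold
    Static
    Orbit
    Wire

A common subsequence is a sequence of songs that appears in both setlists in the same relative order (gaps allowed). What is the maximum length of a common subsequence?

4

Taking Dawn [2,2] → Gold [5,3] → Static [6,4] → Orbit [8,5] gives a common subsequence of length 4. dp[8][6] = 4 confirms this is the maximum.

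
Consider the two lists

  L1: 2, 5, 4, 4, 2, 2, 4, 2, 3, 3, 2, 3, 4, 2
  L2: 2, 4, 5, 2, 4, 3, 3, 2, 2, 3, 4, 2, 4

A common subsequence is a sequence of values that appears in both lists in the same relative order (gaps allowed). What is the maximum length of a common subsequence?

10

One common subsequence of length 10: 2 (L1 #1, L2 #1); then 5 (L1 #2, L2 #3); then 2 (L1 #6, L2 #4); then 4 (L1 #7, L2 #5); then 3 (L1 #9, L2 #6); then 3 (L1 #10, L2 #7); then 2 (L1 #11, L2 #9); then 3 (L1 #12, L2 #10); then 4 (L1 #13, L2 #11); then 2 (L1 #14, L2 #12). The LCS DP gives dp[14][13] = 10, so this is optimal.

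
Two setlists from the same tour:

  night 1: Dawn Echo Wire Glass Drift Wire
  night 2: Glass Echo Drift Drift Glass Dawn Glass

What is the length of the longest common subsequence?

Pick Dawn at night 1[1]=night 2[6]; then Glass at night 1[4]=night 2[7]; all 2 songs appear in both, in order. Since dp[6][7] = 2, nothing longer is possible.

2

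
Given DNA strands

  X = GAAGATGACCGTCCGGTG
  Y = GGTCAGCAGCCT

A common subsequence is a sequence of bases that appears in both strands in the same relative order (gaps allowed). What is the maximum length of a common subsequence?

9

Match G [1,1] → G [4,2] → A [5,5] → G [7,6] → A [8,8] → G [11,9] → C [13,10] → C [14,11] → T [17,12] — 9 bases in the same relative order in both, and the DP table's final entry dp[18][12] is also 9, so no common subsequence is longer.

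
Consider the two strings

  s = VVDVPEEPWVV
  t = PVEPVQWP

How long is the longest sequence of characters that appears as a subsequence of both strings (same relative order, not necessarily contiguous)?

4

Match V (s #4, t #2), E (s #7, t #3), P (s #8, t #4), W (s #9, t #7) — 4 characters in the same relative order in both. The LCS DP gives dp[11][8] = 4, so this is optimal.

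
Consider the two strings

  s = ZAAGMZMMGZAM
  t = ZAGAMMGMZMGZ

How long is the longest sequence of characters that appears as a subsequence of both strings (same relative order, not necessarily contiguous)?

Match Z [1,1], then A [2,2], then A [3,4], then G [4,7], then M [5,8], then Z [6,9], then M [8,10], then G [9,11], then Z [10,12] — 9 characters in the same relative order in both, and the DP table's final entry dp[12][12] is also 9, so no common subsequence is longer.

9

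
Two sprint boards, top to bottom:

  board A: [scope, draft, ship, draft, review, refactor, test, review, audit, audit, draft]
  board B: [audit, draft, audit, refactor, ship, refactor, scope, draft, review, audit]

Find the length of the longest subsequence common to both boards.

5

One common subsequence of length 5: draft (board A #2, board B #2) → ship (board A #3, board B #5) → draft (board A #4, board B #8) → review (board A #8, board B #9) → audit (board A #10, board B #10). dp[11][10] = 5 confirms this is the maximum.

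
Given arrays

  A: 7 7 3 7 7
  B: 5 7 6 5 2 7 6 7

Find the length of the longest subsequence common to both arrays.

3

Let dp[i][j] be the LCS length of the first i values of A and the first j values of B. dp[i][j] = dp[i-1][j-1]+1 when the i-th and j-th values match, else max(dp[i-1][j], dp[i][j-1]).
    ·  5  7  6  5  2  7  6  7
 ·  0  0  0  0  0  0  0  0  0
 7  0  0  1  1  1  1  1  1  1
 7  0  0  1  1  1  1  2  2  2
 3  0  0  1  1  1  1  2  2  2
 7  0  0  1  1  1  1  2  2  3
 7  0  0  1  1  1  1  2  2  3
dp[5][8] = 3. One LCS (by backtracking along matches): 7, 7, 7.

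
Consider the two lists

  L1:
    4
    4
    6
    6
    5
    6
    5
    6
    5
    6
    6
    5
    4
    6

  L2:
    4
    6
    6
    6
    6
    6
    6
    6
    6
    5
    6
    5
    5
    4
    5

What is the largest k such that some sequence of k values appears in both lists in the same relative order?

One common subsequence of length 9: 4 at L1[1]=L2[1]; then 6 at L1[3]=L2[7]; then 6 at L1[4]=L2[8]; then 6 at L1[6]=L2[9]; then 5 at L1[7]=L2[10]; then 6 at L1[8]=L2[11]; then 5 at L1[9]=L2[12]; then 5 at L1[12]=L2[13]; then 4 at L1[13]=L2[14]. dp[14][15] = 9 confirms this is the maximum.

9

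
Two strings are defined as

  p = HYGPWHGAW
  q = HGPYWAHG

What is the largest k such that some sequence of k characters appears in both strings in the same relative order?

Let dp[i][j] be the LCS length of the first i characters of p and the first j characters of q. dp[i][j] = dp[i-1][j-1]+1 when the i-th and j-th characters match, else max(dp[i-1][j], dp[i][j-1]).
    ·  H  G  P  Y  W  A  H  G
 ·  0  0  0  0  0  0  0  0  0
 H  0  1  1  1  1  1  1  1  1
 Y  0  1  1  1  2  2  2  2  2
 G  0  1  2  2  2  2  2  2  3
 P  0  1  2  3  3  3  3  3  3
 W  0  1  2  3  3  4  4  4  4
 H  0  1  2  3  3  4  4  5  5
 G  0  1  2  3  3  4  4  5  6
 A  0  1  2  3  3  4  5  5  6
 W  0  1  2  3  3  4  5  5  6
dp[9][8] = 6. One LCS (by backtracking along matches): HGPWHG.

6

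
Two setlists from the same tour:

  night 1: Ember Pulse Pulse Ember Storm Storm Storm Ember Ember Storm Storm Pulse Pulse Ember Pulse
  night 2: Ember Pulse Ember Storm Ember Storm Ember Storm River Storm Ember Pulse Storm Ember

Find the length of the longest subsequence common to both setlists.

10

One common subsequence of length 10: Ember (night 1 #1, night 2 #1), Pulse (night 1 #3, night 2 #2), Ember (night 1 #4, night 2 #3), Storm (night 1 #5, night 2 #4), Storm (night 1 #7, night 2 #6), Ember (night 1 #9, night 2 #7), Storm (night 1 #10, night 2 #8), Storm (night 1 #11, night 2 #10), Pulse (night 1 #12, night 2 #12), Ember (night 1 #14, night 2 #14). dp[15][14] = 10 confirms this is the maximum.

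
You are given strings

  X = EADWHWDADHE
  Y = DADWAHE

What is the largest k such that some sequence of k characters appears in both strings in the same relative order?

6

Match A (X #2, Y #2) → D (X #3, Y #3) → W (X #6, Y #4) → A (X #8, Y #5) → H (X #10, Y #6) → E (X #11, Y #7) — 6 characters in the same relative order in both, and the DP table's final entry dp[11][7] is also 6, so no common subsequence is longer.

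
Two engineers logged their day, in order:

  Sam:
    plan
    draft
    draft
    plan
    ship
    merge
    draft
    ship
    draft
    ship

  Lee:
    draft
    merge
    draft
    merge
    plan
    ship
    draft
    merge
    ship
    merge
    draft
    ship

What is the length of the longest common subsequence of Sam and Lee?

Pick draft at Sam[2]=Lee[1], draft at Sam[3]=Lee[3], plan at Sam[4]=Lee[5], ship at Sam[5]=Lee[6], merge at Sam[6]=Lee[8], ship at Sam[8]=Lee[9], draft at Sam[9]=Lee[11], ship at Sam[10]=Lee[12]; all 8 tasks appear in both, in order. Since dp[10][12] = 8, nothing longer is possible.

8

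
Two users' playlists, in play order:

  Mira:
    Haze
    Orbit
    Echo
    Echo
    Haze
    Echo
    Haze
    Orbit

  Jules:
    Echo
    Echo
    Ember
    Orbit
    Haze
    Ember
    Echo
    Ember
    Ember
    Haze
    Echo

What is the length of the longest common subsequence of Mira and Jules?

5

Taking Echo at Mira[3]=Jules[1], Echo at Mira[4]=Jules[2], Haze at Mira[5]=Jules[5], Echo at Mira[6]=Jules[7], Haze at Mira[7]=Jules[10] gives a common subsequence of length 5. The LCS DP gives dp[8][11] = 5, so this is optimal.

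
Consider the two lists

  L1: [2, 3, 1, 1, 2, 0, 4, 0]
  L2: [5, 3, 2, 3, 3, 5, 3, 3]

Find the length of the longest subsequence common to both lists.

2

Pick 2 at L1[1]=L2[3], then 3 at L1[2]=L2[8]; all 2 values appear in both, in order. dp[8][8] = 2 confirms this is the maximum.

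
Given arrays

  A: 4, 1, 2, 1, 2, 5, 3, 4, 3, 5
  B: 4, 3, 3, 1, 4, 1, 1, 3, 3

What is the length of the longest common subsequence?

Let dp[i][j] be the LCS length of the first i values of A and the first j values of B. dp[i][j] = dp[i-1][j-1]+1 when the i-th and j-th values match, else max(dp[i-1][j], dp[i][j-1]).
    ·  4  3  3  1  4  1  1  3  3
 ·  0  0  0  0  0  0  0  0  0  0
 4  0  1  1  1  1  1  1  1  1  1
 1  0  1  1  1  2  2  2  2  2  2
 2  0  1  1  1  2  2  2  2  2  2
 1  0  1  1  1  2  2  3  3  3  3
 2  0  1  1  1  2  2  3  3  3  3
 5  0  1  1  1  2  2  3  3  3  3
 3  0  1  2  2  2  2  3  3  4  4
 4  0  1  2  2  2  3  3  3  4  4
 3  0  1  2  3  3  3  3  3  4  5
 5  0  1  2  3  3  3  3  3  4  5
dp[10][9] = 5. One LCS (by backtracking along matches): 4, 1, 1, 3, 3.

5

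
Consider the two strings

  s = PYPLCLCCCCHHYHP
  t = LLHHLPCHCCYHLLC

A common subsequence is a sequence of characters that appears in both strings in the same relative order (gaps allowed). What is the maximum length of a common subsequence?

Taking L at s[4]=t[2], L at s[6]=t[5], C at s[7]=t[7], C at s[9]=t[9], C at s[10]=t[10], Y at s[13]=t[11], H at s[14]=t[12] gives a common subsequence of length 7. Since dp[15][15] = 7, nothing longer is possible.

7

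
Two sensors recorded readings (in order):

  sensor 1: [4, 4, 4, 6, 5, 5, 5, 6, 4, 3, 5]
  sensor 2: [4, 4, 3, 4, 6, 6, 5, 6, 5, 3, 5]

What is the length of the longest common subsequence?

Let dp[i][j] be the LCS length of the first i values of sensor 1 and the first j values of sensor 2. dp[i][j] = dp[i-1][j-1]+1 when the i-th and j-th values match, else max(dp[i-1][j], dp[i][j-1]).
    ·  4  4  3  4  6  6  5  6  5  3  5
 ·  0  0  0  0  0  0  0  0  0  0  0  0
 4  0  1  1  1  1  1  1  1  1  1  1  1
 4  0  1  2  2  2  2  2  2  2  2  2  2
 4  0  1  2  2  3  3  3  3  3  3  3  3
 6  0  1  2  2  3  4  4  4  4  4  4  4
 5  0  1  2  2  3  4  4  5  5  5  5  5
 5  0  1  2  2  3  4  4  5  5  6  6  6
 5  0  1  2  2  3  4  4  5  5  6  6  7
 6  0  1  2  2  3  4  5  5  6  6  6  7
 4  0  1  2  2  3  4  5  5  6  6  6  7
 3  0  1  2  3  3  4  5  5  6  6  7  7
 5  0  1  2  3  3  4  5  6  6  7  7  8
dp[11][11] = 8. One LCS (by backtracking along matches): 4, 4, 4, 6, 5, 5, 3, 5.

8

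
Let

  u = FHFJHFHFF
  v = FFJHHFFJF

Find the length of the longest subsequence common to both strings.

Taking F (u #1, v #1), F (u #3, v #2), J (u #4, v #3), H (u #5, v #5), F (u #6, v #6), F (u #8, v #7), F (u #9, v #9) gives a common subsequence of length 7. The LCS DP gives dp[9][9] = 7, so this is optimal.

7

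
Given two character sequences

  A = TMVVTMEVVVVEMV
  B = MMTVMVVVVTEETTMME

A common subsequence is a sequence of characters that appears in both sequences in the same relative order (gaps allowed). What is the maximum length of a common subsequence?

9

One common subsequence of length 9: T at A[1]=B[3]; then V at A[4]=B[4]; then M at A[6]=B[5]; then V at A[8]=B[6]; then V at A[9]=B[7]; then V at A[10]=B[8]; then V at A[11]=B[9]; then E at A[12]=B[12]; then M at A[13]=B[16], and the DP table's final entry dp[14][17] is also 9, so no common subsequence is longer.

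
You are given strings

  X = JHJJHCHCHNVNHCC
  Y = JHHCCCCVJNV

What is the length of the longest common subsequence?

7

Match J at X[1]=Y[1], H at X[2]=Y[2], H at X[5]=Y[3], C at X[6]=Y[6], C at X[8]=Y[7], N at X[10]=Y[10], V at X[11]=Y[11] — 7 characters in the same relative order in both. dp[15][11] = 7 confirms this is the maximum.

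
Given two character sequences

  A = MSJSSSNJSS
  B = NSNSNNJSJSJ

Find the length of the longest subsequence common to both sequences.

6

Let dp[i][j] be the LCS length of the first i characters of A and the first j characters of B. dp[i][j] = dp[i-1][j-1]+1 when the i-th and j-th characters match, else max(dp[i-1][j], dp[i][j-1]).
    ·  N  S  N  S  N  N  J  S  J  S  J
 ·  0  0  0  0  0  0  0  0  0  0  0  0
 M  0  0  0  0  0  0  0  0  0  0  0  0
 S  0  0  1  1  1  1  1  1  1  1  1  1
 J  0  0  1  1  1  1  1  2  2  2  2  2
 S  0  0  1  1  2  2  2  2  3  3  3  3
 S  0  0  1  1  2  2  2  2  3  3  4  4
 S  0  0  1  1  2  2  2  2  3  3  4  4
 N  0  1  1  2  2  3  3  3  3  3  4  4
 J  0  1  1  2  2  3  3  4  4  4  4  5
 S  0  1  2  2  3  3  3  4  5  5  5  5
 S  0  1  2  2  3  3  3  4  5  5  6  6
dp[10][11] = 6. One LCS (by backtracking along matches): SSNJSS.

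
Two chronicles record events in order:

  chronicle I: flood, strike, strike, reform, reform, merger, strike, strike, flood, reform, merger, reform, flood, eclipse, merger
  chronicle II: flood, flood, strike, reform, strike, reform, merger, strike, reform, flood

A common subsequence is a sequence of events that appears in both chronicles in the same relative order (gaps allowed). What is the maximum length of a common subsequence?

Taking flood at chronicle I[1]=chronicle II[2] → strike at chronicle I[2]=chronicle II[3] → strike at chronicle I[3]=chronicle II[5] → reform at chronicle I[5]=chronicle II[6] → merger at chronicle I[6]=chronicle II[7] → strike at chronicle I[8]=chronicle II[8] → reform at chronicle I[12]=chronicle II[9] → flood at chronicle I[13]=chronicle II[10] gives a common subsequence of length 8. dp[15][10] = 8 confirms this is the maximum.

8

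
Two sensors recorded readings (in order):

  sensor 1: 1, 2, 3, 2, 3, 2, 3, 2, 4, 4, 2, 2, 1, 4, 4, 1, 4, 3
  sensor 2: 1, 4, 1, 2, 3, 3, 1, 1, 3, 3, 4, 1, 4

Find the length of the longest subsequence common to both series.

Taking 1 (sensor 1 #1, sensor 2 #3), 2 (sensor 1 #2, sensor 2 #4), 3 (sensor 1 #3, sensor 2 #6), 3 (sensor 1 #5, sensor 2 #9), 3 (sensor 1 #7, sensor 2 #10), 4 (sensor 1 #15, sensor 2 #11), 1 (sensor 1 #16, sensor 2 #12), 4 (sensor 1 #17, sensor 2 #13) gives a common subsequence of length 8. dp[18][13] = 8 confirms this is the maximum.

8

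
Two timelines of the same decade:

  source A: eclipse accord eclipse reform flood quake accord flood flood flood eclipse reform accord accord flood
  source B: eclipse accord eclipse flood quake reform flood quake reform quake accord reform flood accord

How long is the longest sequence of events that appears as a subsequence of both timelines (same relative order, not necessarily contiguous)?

9

Match eclipse (source A #1, source B #1), accord (source A #2, source B #2), eclipse (source A #3, source B #3), reform (source A #4, source B #6), flood (source A #5, source B #7), quake (source A #6, source B #10), accord (source A #7, source B #11), flood (source A #10, source B #13), accord (source A #14, source B #14) — 9 events in the same relative order in both, and the DP table's final entry dp[15][14] is also 9, so no common subsequence is longer.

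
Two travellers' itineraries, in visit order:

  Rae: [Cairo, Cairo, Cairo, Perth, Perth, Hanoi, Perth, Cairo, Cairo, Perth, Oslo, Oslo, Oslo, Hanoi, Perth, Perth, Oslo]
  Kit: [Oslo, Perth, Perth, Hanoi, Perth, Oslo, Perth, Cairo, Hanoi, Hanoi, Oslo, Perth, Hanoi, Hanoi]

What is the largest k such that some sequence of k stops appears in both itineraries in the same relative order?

7

Taking Perth at Rae[4]=Kit[2]; then Perth at Rae[5]=Kit[3]; then Hanoi at Rae[6]=Kit[4]; then Perth at Rae[7]=Kit[7]; then Cairo at Rae[8]=Kit[8]; then Perth at Rae[10]=Kit[12]; then Hanoi at Rae[14]=Kit[14] gives a common subsequence of length 7. dp[17][14] = 7 confirms this is the maximum.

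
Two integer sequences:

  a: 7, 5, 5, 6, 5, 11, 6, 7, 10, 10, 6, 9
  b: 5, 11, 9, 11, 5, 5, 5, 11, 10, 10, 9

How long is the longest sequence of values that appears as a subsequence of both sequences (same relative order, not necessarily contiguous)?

7

Let dp[i][j] be the LCS length of the first i values of a and the first j values of b. dp[i][j] = dp[i-1][j-1]+1 when the i-th and j-th values match, else max(dp[i-1][j], dp[i][j-1]).
    ·  5 11  9 11  5  5  5 11 10 10  9
 ·  0  0  0  0  0  0  0  0  0  0  0  0
 7  0  0  0  0  0  0  0  0  0  0  0  0
 5  0  1  1  1  1  1  1  1  1  1  1  1
 5  0  1  1  1  1  2  2  2  2  2  2  2
 6  0  1  1  1  1  2  2  2  2  2  2  2
 5  0  1  1  1  1  2  3  3  3  3  3  3
11  0  1  2  2  2  2  3  3  4  4  4  4
 6  0  1  2  2  2  2  3  3  4  4  4  4
 7  0  1  2  2  2  2  3  3  4  4  4  4
10  0  1  2  2  2  2  3  3  4  5  5  5
10  0  1  2  2  2  2  3  3  4  5  6  6
 6  0  1  2  2  2  2  3  3  4  5  6  6
 9  0  1  2  3  3  3  3  3  4  5  6  7
dp[12][11] = 7. One LCS (by backtracking along matches): 5, 5, 5, 11, 10, 10, 9.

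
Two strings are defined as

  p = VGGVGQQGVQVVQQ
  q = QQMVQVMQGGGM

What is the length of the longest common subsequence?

6

Pick Q [6,1], then Q [7,2], then V [9,4], then Q [10,5], then V [11,6], then Q [13,8]; all 6 characters appear in both, in order, and the DP table's final entry dp[14][12] is also 6, so no common subsequence is longer.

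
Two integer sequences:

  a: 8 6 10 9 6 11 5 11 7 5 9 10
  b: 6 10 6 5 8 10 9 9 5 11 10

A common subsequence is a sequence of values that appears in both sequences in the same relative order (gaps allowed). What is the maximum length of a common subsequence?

Let dp[i][j] be the LCS length of the first i values of a and the first j values of b. dp[i][j] = dp[i-1][j-1]+1 when the i-th and j-th values match, else max(dp[i-1][j], dp[i][j-1]).
    ·  6 10  6  5  8 10  9  9  5 11 10
 ·  0  0  0  0  0  0  0  0  0  0  0  0
 8  0  0  0  0  0  1  1  1  1  1  1  1
 6  0  1  1  1  1  1  1  1  1  1  1  1
10  0  1  2  2  2  2  2  2  2  2  2  2
 9  0  1  2  2  2  2  2  3  3  3  3  3
 6  0  1  2  3  3  3  3  3  3  3  3  3
11  0  1  2  3  3  3  3  3  3  3  4  4
 5  0  1  2  3  4  4  4  4  4  4  4  4
11  0  1  2  3  4  4  4  4  4  4  5  5
 7  0  1  2  3  4  4  4  4  4  4  5  5
 5  0  1  2  3  4  4  4  4  4  5  5  5
 9  0  1  2  3  4  4  4  5  5  5  5  5
10  0  1  2  3  4  4  5  5  5  5  5  6
dp[12][11] = 6. One LCS (by backtracking along matches): 8, 10, 9, 5, 11, 10.

6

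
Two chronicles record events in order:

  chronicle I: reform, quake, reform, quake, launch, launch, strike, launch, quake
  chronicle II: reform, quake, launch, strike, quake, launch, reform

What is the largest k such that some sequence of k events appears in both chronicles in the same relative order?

5

Match reform (chronicle I #3, chronicle II #1), quake (chronicle I #4, chronicle II #2), launch (chronicle I #6, chronicle II #3), strike (chronicle I #7, chronicle II #4), launch (chronicle I #8, chronicle II #6) — 5 events in the same relative order in both. The LCS DP gives dp[9][7] = 5, so this is optimal.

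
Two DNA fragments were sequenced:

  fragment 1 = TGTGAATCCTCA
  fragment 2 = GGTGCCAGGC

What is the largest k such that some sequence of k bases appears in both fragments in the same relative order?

Taking G (fragment 1 #2, fragment 2 #2), T (fragment 1 #3, fragment 2 #3), G (fragment 1 #4, fragment 2 #4), C (fragment 1 #8, fragment 2 #5), C (fragment 1 #9, fragment 2 #6), C (fragment 1 #11, fragment 2 #10) gives a common subsequence of length 6, and the DP table's final entry dp[12][10] is also 6, so no common subsequence is longer.

6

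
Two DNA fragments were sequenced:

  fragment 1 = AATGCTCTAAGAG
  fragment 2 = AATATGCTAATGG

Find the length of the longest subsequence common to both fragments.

10

Taking A (fragment 1 #1, fragment 2 #2); then A (fragment 1 #2, fragment 2 #4); then T (fragment 1 #3, fragment 2 #5); then G (fragment 1 #4, fragment 2 #6); then C (fragment 1 #7, fragment 2 #7); then T (fragment 1 #8, fragment 2 #8); then A (fragment 1 #9, fragment 2 #9); then A (fragment 1 #10, fragment 2 #10); then G (fragment 1 #11, fragment 2 #12); then G (fragment 1 #13, fragment 2 #13) gives a common subsequence of length 10, and the DP table's final entry dp[13][13] is also 10, so no common subsequence is longer.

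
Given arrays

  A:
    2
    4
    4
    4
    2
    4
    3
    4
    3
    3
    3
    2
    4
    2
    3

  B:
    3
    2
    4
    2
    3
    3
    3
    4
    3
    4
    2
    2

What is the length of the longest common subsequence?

9

Pick 2 at A[1]=B[2], 4 at A[4]=B[3], 2 at A[5]=B[4], 3 at A[7]=B[5], 3 at A[9]=B[6], 3 at A[10]=B[7], 3 at A[11]=B[9], 2 at A[12]=B[11], 2 at A[14]=B[12]; all 9 values appear in both, in order. dp[15][12] = 9 confirms this is the maximum.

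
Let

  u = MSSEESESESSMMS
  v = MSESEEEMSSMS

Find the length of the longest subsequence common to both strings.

One common subsequence of length 10: M (u #1, v #1); then S (u #2, v #2); then S (u #3, v #4); then E (u #4, v #5); then E (u #5, v #6); then E (u #7, v #7); then S (u #10, v #9); then S (u #11, v #10); then M (u #13, v #11); then S (u #14, v #12). dp[14][12] = 10 confirms this is the maximum.

10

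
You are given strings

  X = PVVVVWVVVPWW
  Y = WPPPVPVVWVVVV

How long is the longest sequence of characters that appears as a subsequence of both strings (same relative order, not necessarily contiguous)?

8

One common subsequence of length 8: P (X #1, Y #4); then V (X #2, Y #5); then V (X #3, Y #7); then V (X #4, Y #8); then V (X #5, Y #10); then V (X #7, Y #11); then V (X #8, Y #12); then V (X #9, Y #13). Since dp[12][13] = 8, nothing longer is possible.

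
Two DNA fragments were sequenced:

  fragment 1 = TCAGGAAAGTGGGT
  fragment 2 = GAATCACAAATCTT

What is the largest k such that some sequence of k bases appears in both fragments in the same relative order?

One common subsequence of length 8: T at fragment 1[1]=fragment 2[4]; then C at fragment 1[2]=fragment 2[5]; then A at fragment 1[3]=fragment 2[6]; then A at fragment 1[6]=fragment 2[8]; then A at fragment 1[7]=fragment 2[9]; then A at fragment 1[8]=fragment 2[10]; then T at fragment 1[10]=fragment 2[13]; then T at fragment 1[14]=fragment 2[14]. dp[14][14] = 8 confirms this is the maximum.

8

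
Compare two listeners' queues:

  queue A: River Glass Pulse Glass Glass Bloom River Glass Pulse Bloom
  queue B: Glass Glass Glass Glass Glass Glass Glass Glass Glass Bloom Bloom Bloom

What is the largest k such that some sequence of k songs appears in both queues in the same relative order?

5

Pick Glass [2,7], Glass [4,8], Glass [5,9], Bloom [6,11], Bloom [10,12]; all 5 songs appear in both, in order, and the DP table's final entry dp[10][12] is also 5, so no common subsequence is longer.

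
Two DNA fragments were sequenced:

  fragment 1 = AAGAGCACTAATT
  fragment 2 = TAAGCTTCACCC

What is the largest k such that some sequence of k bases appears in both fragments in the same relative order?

Match A (fragment 1 #1, fragment 2 #2), then A (fragment 1 #2, fragment 2 #3), then G (fragment 1 #3, fragment 2 #4), then A (fragment 1 #4, fragment 2 #9), then C (fragment 1 #6, fragment 2 #11), then C (fragment 1 #8, fragment 2 #12) — 6 bases in the same relative order in both. The LCS DP gives dp[13][12] = 6, so this is optimal.

6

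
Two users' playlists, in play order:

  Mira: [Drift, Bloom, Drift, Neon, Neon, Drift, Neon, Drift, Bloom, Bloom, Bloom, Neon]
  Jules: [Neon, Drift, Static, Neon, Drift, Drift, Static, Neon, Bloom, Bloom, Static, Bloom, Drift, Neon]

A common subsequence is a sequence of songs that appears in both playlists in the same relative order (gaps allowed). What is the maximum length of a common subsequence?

Pick Drift [1,2] → Drift [3,5] → Drift [6,6] → Neon [7,8] → Bloom [9,9] → Bloom [10,10] → Bloom [11,12] → Neon [12,14]; all 8 songs appear in both, in order. dp[12][14] = 8 confirms this is the maximum.

8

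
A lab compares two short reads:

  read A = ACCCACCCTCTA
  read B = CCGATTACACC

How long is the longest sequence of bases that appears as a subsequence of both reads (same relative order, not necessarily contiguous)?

Pick C (read A #2, read B #1); then C (read A #3, read B #2); then C (read A #4, read B #8); then A (read A #5, read B #9); then C (read A #8, read B #10); then C (read A #10, read B #11); all 6 bases appear in both, in order. Since dp[12][11] = 6, nothing longer is possible.

6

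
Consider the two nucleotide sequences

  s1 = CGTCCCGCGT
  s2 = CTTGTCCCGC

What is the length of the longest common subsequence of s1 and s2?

8

Match C [1,1]; then G [2,4]; then T [3,5]; then C [4,6]; then C [5,7]; then C [6,8]; then G [7,9]; then C [8,10] — 8 bases in the same relative order in both. dp[10][10] = 8 confirms this is the maximum.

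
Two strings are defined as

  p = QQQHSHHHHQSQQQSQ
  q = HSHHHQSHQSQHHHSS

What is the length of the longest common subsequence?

10

Taking H (p #4, q #1), S (p #5, q #2), H (p #6, q #3), H (p #7, q #4), H (p #8, q #5), H (p #9, q #8), Q (p #10, q #9), S (p #11, q #10), Q (p #12, q #11), S (p #15, q #16) gives a common subsequence of length 10. dp[16][16] = 10 confirms this is the maximum.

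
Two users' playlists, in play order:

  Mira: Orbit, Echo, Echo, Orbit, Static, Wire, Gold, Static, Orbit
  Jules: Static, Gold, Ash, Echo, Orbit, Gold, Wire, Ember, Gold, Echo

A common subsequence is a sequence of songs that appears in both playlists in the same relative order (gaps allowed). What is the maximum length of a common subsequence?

4

Match Echo at Mira[3]=Jules[4], then Orbit at Mira[4]=Jules[5], then Wire at Mira[6]=Jules[7], then Gold at Mira[7]=Jules[9] — 4 songs in the same relative order in both. dp[9][10] = 4 confirms this is the maximum.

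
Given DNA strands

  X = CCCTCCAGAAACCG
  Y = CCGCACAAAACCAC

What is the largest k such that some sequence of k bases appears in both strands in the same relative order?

One common subsequence of length 10: C [1,1]; then C [2,2]; then C [3,4]; then C [6,6]; then A [7,7]; then A [9,8]; then A [10,9]; then A [11,10]; then C [12,12]; then C [13,14]. dp[14][14] = 10 confirms this is the maximum.

10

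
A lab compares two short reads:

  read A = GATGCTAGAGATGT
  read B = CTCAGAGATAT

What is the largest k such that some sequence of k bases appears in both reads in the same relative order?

9

Taking T at read A[3]=read B[2]; then C at read A[5]=read B[3]; then A at read A[7]=read B[4]; then G at read A[8]=read B[5]; then A at read A[9]=read B[6]; then G at read A[10]=read B[7]; then A at read A[11]=read B[8]; then T at read A[12]=read B[9]; then T at read A[14]=read B[11] gives a common subsequence of length 9. The LCS DP gives dp[14][11] = 9, so this is optimal.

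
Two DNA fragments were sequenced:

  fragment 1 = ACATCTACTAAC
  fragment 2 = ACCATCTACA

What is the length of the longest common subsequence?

Pick A [1,1]; then C [2,3]; then A [3,4]; then T [4,5]; then C [5,6]; then T [6,7]; then A [7,8]; then C [8,9]; then A [11,10]; all 9 bases appear in both, in order. The LCS DP gives dp[12][10] = 9, so this is optimal.

9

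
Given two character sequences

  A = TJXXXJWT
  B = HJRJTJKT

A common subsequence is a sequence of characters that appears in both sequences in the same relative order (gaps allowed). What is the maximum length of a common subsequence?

3

Pick T at A[1]=B[5], J at A[2]=B[6], T at A[8]=B[8]; all 3 characters appear in both, in order. The LCS DP gives dp[8][8] = 3, so this is optimal.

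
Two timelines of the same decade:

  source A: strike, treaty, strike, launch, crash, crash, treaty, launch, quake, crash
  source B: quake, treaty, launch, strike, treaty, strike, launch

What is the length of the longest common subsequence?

One common subsequence of length 4: strike [1,4]; then treaty [2,5]; then strike [3,6]; then launch [8,7]. dp[10][7] = 4 confirms this is the maximum.

4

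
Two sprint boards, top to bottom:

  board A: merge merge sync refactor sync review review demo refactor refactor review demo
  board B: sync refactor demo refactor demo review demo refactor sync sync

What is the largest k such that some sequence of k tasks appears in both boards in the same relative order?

6

Match sync at board A[3]=board B[1], then refactor at board A[4]=board B[2], then demo at board A[8]=board B[3], then refactor at board A[9]=board B[4], then review at board A[11]=board B[6], then demo at board A[12]=board B[7] — 6 tasks in the same relative order in both, and the DP table's final entry dp[12][10] is also 6, so no common subsequence is longer.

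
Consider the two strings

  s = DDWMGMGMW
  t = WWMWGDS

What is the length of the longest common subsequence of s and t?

3

Pick W at s[3]=t[2] → M at s[4]=t[3] → G at s[5]=t[5]; all 3 characters appear in both, in order. The LCS DP gives dp[9][7] = 3, so this is optimal.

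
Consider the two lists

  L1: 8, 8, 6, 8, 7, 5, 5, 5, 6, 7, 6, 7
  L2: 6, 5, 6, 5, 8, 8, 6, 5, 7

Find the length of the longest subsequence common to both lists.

5

Let dp[i][j] be the LCS length of the first i values of L1 and the first j values of L2. dp[i][j] = dp[i-1][j-1]+1 when the i-th and j-th values match, else max(dp[i-1][j], dp[i][j-1]).
    ·  6  5  6  5  8  8  6  5  7
 ·  0  0  0  0  0  0  0  0  0  0
 8  0  0  0  0  0  1  1  1  1  1
 8  0  0  0  0  0  1  2  2  2  2
 6  0  1  1  1  1  1  2  3  3  3
 8  0  1  1  1  1  2  2  3  3  3
 7  0  1  1  1  1  2  2  3  3  4
 5  0  1  2  2  2  2  2  3  4  4
 5  0  1  2  2  3  3  3  3  4  4
 5  0  1  2  2  3  3  3  3  4  4
 6  0  1  2  3  3  3  3  4  4  4
 7  0  1  2  3  3  3  3  4  4  5
 6  0  1  2  3  3  3  3  4  4  5
 7  0  1  2  3  3  3  3  4  4  5
dp[12][9] = 5. One LCS (by backtracking along matches): 8, 8, 6, 5, 7.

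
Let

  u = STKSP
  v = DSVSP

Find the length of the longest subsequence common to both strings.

Let dp[i][j] be the LCS length of the first i characters of u and the first j characters of v. dp[i][j] = dp[i-1][j-1]+1 when the i-th and j-th characters match, else max(dp[i-1][j], dp[i][j-1]).
    ·  D  S  V  S  P
 ·  0  0  0  0  0  0
 S  0  0  1  1  1  1
 T  0  0  1  1  1  1
 K  0  0  1  1  1  1
 S  0  0  1  1  2  2
 P  0  0  1  1  2  3
dp[5][5] = 3. One LCS (by backtracking along matches): SSP.

3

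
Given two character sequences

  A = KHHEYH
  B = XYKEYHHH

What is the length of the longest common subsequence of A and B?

Taking K (A #1, B #3) → H (A #2, B #6) → H (A #3, B #7) → H (A #6, B #8) gives a common subsequence of length 4, and the DP table's final entry dp[6][8] is also 4, so no common subsequence is longer.

4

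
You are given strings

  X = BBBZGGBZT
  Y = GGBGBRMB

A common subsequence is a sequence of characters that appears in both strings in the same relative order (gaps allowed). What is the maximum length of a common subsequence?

3

Let dp[i][j] be the LCS length of the first i characters of X and the first j characters of Y. dp[i][j] = dp[i-1][j-1]+1 when the i-th and j-th characters match, else max(dp[i-1][j], dp[i][j-1]).
    ·  G  G  B  G  B  R  M  B
 ·  0  0  0  0  0  0  0  0  0
 B  0  0  0  1  1  1  1  1  1
 B  0  0  0  1  1  2  2  2  2
 B  0  0  0  1  1  2  2  2  3
 Z  0  0  0  1  1  2  2  2  3
 G  0  1  1  1  2  2  2  2  3
 G  0  1  2  2  2  2  2  2  3
 B  0  1  2  3  3  3  3  3  3
 Z  0  1  2  3  3  3  3  3  3
 T  0  1  2  3  3  3  3  3  3
dp[9][8] = 3. One LCS (by backtracking along matches): BBB.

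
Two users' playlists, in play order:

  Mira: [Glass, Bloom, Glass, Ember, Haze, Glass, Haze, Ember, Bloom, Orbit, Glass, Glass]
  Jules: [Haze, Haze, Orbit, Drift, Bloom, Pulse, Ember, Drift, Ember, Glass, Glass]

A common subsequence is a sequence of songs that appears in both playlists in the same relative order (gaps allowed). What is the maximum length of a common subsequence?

Taking Bloom at Mira[2]=Jules[5] → Ember at Mira[4]=Jules[7] → Ember at Mira[8]=Jules[9] → Glass at Mira[11]=Jules[10] → Glass at Mira[12]=Jules[11] gives a common subsequence of length 5. Since dp[12][11] = 5, nothing longer is possible.

5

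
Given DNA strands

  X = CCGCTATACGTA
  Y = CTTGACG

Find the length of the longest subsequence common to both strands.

6

One common subsequence of length 6: C (X #4, Y #1) → T (X #5, Y #2) → T (X #7, Y #3) → A (X #8, Y #5) → C (X #9, Y #6) → G (X #10, Y #7), and the DP table's final entry dp[12][7] is also 6, so no common subsequence is longer.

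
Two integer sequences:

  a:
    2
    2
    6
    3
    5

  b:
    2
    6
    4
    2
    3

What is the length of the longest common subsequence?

3

One common subsequence of length 3: 2 [1,1] → 2 [2,4] → 3 [4,5], and the DP table's final entry dp[5][5] is also 3, so no common subsequence is longer.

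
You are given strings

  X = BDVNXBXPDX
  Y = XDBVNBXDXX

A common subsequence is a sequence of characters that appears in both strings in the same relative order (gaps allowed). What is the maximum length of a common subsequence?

Pick B (X #1, Y #3); then V (X #3, Y #4); then N (X #4, Y #5); then B (X #6, Y #6); then X (X #7, Y #7); then D (X #9, Y #8); then X (X #10, Y #10); all 7 characters appear in both, in order. Since dp[10][10] = 7, nothing longer is possible.

7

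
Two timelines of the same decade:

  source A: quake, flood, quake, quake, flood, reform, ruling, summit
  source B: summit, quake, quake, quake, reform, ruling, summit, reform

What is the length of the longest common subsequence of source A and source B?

Pick quake [1,2], quake [3,3], quake [4,4], reform [6,5], ruling [7,6], summit [8,7]; all 6 events appear in both, in order, and the DP table's final entry dp[8][8] is also 6, so no common subsequence is longer.

6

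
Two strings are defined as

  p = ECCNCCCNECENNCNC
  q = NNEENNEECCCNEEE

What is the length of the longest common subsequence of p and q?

Match E [1,4]; then N [4,6]; then C [5,9]; then C [6,10]; then C [7,11]; then N [8,12]; then E [9,14]; then E [11,15] — 8 characters in the same relative order in both. The LCS DP gives dp[16][15] = 8, so this is optimal.

8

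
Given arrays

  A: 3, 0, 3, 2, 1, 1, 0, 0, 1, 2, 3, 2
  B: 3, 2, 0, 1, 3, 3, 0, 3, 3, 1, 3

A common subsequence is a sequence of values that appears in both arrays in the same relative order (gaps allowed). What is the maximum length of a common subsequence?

6

One common subsequence of length 6: 3 [1,1], then 0 [2,3], then 3 [3,6], then 0 [7,7], then 1 [9,10], then 3 [11,11]. The LCS DP gives dp[12][11] = 6, so this is optimal.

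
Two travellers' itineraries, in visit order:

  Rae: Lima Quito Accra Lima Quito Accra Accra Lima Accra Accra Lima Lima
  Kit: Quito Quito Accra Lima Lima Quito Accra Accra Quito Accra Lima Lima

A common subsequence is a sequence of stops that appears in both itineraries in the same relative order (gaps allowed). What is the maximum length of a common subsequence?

Pick Quito [2,2], Accra [3,3], Lima [4,5], Quito [5,6], Accra [6,7], Accra [7,8], Accra [10,10], Lima [11,11], Lima [12,12]; all 9 stops appear in both, in order. dp[12][12] = 9 confirms this is the maximum.

9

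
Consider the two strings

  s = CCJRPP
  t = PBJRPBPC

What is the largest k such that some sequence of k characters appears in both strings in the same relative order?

Let dp[i][j] be the LCS length of the first i characters of s and the first j characters of t. dp[i][j] = dp[i-1][j-1]+1 when the i-th and j-th characters match, else max(dp[i-1][j], dp[i][j-1]).
    ·  P  B  J  R  P  B  P  C
 ·  0  0  0  0  0  0  0  0  0
 C  0  0  0  0  0  0  0  0  1
 C  0  0  0  0  0  0  0  0  1
 J  0  0  0  1  1  1  1  1  1
 R  0  0  0  1  2  2  2  2  2
 P  0  1  1  1  2  3  3  3  3
 P  0  1  1  1  2  3  3  4  4
dp[6][8] = 4. One LCS (by backtracking along matches): JRPP.

4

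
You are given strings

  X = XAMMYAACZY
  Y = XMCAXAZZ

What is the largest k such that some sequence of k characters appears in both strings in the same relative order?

Let dp[i][j] be the LCS length of the first i characters of X and the first j characters of Y. dp[i][j] = dp[i-1][j-1]+1 when the i-th and j-th characters match, else max(dp[i-1][j], dp[i][j-1]).
    ·  X  M  C  A  X  A  Z  Z
 ·  0  0  0  0  0  0  0  0  0
 X  0  1  1  1  1  1  1  1  1
 A  0  1  1  1  2  2  2  2  2
 M  0  1  2  2  2  2  2  2  2
 M  0  1  2  2  2  2  2  2  2
 Y  0  1  2  2  2  2  2  2  2
 A  0  1  2  2  3  3  3  3  3
 A  0  1  2  2  3  3  4  4  4
 C  0  1  2  3  3  3  4  4  4
 Z  0  1  2  3  3  3  4  5  5
 Y  0  1  2  3  3  3  4  5  5
dp[10][8] = 5. One LCS (by backtracking along matches): XMAAZ.

5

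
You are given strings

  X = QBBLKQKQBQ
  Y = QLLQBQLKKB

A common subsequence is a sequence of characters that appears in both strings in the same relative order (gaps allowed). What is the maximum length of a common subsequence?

Taking Q at X[1]=Y[4] → B at X[2]=Y[5] → L at X[4]=Y[7] → K at X[5]=Y[8] → K at X[7]=Y[9] → B at X[9]=Y[10] gives a common subsequence of length 6, and the DP table's final entry dp[10][10] is also 6, so no common subsequence is longer.

6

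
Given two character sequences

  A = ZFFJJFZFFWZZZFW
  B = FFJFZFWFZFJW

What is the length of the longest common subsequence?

10

Pick F (A #2, B #1), F (A #3, B #2), J (A #5, B #3), F (A #6, B #4), Z (A #7, B #5), F (A #8, B #6), F (A #9, B #8), Z (A #13, B #9), F (A #14, B #10), W (A #15, B #12); all 10 characters appear in both, in order. Since dp[15][12] = 10, nothing longer is possible.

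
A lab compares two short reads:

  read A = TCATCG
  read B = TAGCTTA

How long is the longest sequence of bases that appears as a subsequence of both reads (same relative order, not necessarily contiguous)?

Let dp[i][j] be the LCS length of the first i bases of read A and the first j bases of read B. dp[i][j] = dp[i-1][j-1]+1 when the i-th and j-th bases match, else max(dp[i-1][j], dp[i][j-1]).
    ·  T  A  G  C  T  T  A
 ·  0  0  0  0  0  0  0  0
 T  0  1  1  1  1  1  1  1
 C  0  1  1  1  2  2  2  2
 A  0  1  2  2  2  2  2  3
 T  0  1  2  2  2  3  3  3
 C  0  1  2  2  3  3  3  3
 G  0  1  2  3  3  3  3  3
dp[6][7] = 3. One LCS (by backtracking along matches): TCA.

3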